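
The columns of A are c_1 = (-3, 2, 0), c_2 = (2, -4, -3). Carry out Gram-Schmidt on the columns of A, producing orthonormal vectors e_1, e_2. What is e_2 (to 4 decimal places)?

c_1 = (-3, 2, 0); ‖c_1‖ = 3.6056, so e_1 = (-0.8321, 0.5547, 0.0000).
e_1·c_2 = (-0.8321)·2 + 0.5547·(-4) + 0.0000·(-3) = -3.8829.
u_2 = c_2 + 3.8829·e_1 = (-1.2308, -1.8462, -3.0000).
‖u_2‖ = 3.7314, so e_2 = (-0.3298, -0.4948, -0.8040).

e_2 = (-0.3298, -0.4948, -0.8040)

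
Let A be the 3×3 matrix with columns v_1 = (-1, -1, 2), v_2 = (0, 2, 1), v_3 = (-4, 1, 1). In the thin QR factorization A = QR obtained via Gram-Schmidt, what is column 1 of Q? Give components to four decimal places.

q_1 = (-0.4082, -0.4082, 0.8165)

q_1 = v_1/‖v_1‖ = (-1, -1, 2)/2.4495 = (-0.4082, -0.4082, 0.8165).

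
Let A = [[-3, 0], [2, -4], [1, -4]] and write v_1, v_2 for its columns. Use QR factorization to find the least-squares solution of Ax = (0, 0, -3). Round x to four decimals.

v_1 = (-3, 2, 1); ‖v_1‖ = 3.7417, so q_1 = (-0.8018, 0.5345, 0.2673).
q_1·v_2 = (-0.8018)·0 + 0.5345·(-4) + 0.2673·(-4) = -3.2071.
u_2 = v_2 + 3.2071·q_1 = (-2.5714, -2.2857, -3.1429).
‖u_2‖ = 4.6599, so q_2 = (-0.5518, -0.4905, -0.6745).
Qᵀb = (-0.8018, 2.0234).
Back-substitute: x_2 = 2.0234/4.6599 = 0.4342.
x_1 = (-0.8018 + 3.2071·0.4342)/3.7417 = 0.1579.

x = (0.1579, 0.4342)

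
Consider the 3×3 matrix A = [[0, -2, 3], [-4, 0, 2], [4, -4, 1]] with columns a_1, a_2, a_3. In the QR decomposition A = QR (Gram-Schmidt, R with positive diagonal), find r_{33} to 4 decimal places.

r_{33} = 1.2247

q_1 = a_1/‖a_1‖ = (0, -4, 4)/5.6569 = (0.0000, -0.7071, 0.7071).
r_{12} = q_1·a_2 = -2.8284.
u_2 = a_2 + 2.8284·q_1 = (-2.0000, -2.0000, -2.0000).
‖u_2‖ = 3.4641, so q_2 = (-0.5774, -0.5774, -0.5774).
r_{13} = q_1·a_3 = -0.7071; r_{23} = q_2·a_3 = -3.4641.
u_3 = a_3 + 0.7071·q_1 + 3.4641·q_2 = (1.0000, -0.5000, -0.5000).
r_{33} = ‖u_3‖ = 1.2247.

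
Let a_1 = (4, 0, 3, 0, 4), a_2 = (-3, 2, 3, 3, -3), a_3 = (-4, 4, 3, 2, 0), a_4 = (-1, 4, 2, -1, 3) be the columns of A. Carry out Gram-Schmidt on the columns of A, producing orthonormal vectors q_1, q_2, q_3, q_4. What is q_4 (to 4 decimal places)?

q_4 = (0.3363, 0.5324, 0.1495, -0.6165, -0.4484)

q_1 = a_1/‖a_1‖ = (4, 0, 3, 0, 4)/6.4031 = (0.6247, 0.0000, 0.4685, 0.0000, 0.6247).
r_{12} = q_1·a_2 = -2.3426.
u_2 = a_2 + 2.3426·q_1 = (-1.5366, 2.0000, 4.0976, 3.0000, -1.5366).
‖u_2‖ = 5.8747, so q_2 = (-0.2616, 0.3404, 0.6975, 0.5107, -0.2616).
r_{13} = q_1·a_3 = -1.0932; r_{23} = q_2·a_3 = 5.5218.
u_3 = a_3 + 1.0932·q_1 − 5.5218·q_2 = (-1.8728, 2.1201, -0.3392, -0.8198, 2.1272).
‖u_3‖ = 3.6489, so q_3 = (-0.5132, 0.5810, -0.0930, -0.2247, 0.5830).
r_{14} = q_1·a_4 = 2.1864; r_{24} = q_2·a_4 = 1.7230; r_{34} = q_3·a_4 = 4.6250.
u_4 = a_4 − 2.1864·q_1 − 1.7230·q_2 − 4.6250·q_3 = (0.4586, 0.7261, 0.2038, -0.8408, -0.6115).
‖u_4‖ = 1.3638, so q_4 = (0.3363, 0.5324, 0.1495, -0.6165, -0.4484).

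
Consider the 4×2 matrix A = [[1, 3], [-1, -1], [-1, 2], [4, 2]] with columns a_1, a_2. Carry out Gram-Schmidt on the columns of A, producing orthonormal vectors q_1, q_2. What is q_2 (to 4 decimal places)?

q_1 = a_1/‖a_1‖ = (1, -1, -1, 4)/4.3589 = (0.2294, -0.2294, -0.2294, 0.9177).
r_{12} = q_1·a_2 = 2.2942.
u_2 = a_2 − 2.2942·q_1 = (2.4737, -0.4737, 2.5263, -0.1053).
‖u_2‖ = 3.5689, so q_2 = (0.6931, -0.1327, 0.7079, -0.0295).

q_2 = (0.6931, -0.1327, 0.7079, -0.0295)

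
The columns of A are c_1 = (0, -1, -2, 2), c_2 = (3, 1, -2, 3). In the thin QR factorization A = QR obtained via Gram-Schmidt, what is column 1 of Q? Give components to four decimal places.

c_1 = (0, -1, -2, 2); ‖c_1‖ = 3.0000, so q_1 = (0.0000, -0.3333, -0.6667, 0.6667).

q_1 = (0.0000, -0.3333, -0.6667, 0.6667)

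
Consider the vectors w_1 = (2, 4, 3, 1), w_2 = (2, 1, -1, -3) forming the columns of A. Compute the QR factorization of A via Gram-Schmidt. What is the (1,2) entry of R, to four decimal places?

r_{12} = 0.3651

w_1 = (2, 4, 3, 1); ‖w_1‖ = 5.4772, so e_1 = (0.3651, 0.7303, 0.5477, 0.1826).
r_{12} = e_1·w_2 = 0.3651.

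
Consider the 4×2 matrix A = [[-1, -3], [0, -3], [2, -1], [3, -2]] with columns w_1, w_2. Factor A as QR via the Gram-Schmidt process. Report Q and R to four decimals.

q_1 = w_1/‖w_1‖ = (-1, 0, 2, 3)/3.7417 = (-0.2673, 0.0000, 0.5345, 0.8018).
r_{12} = q_1·w_2 = -1.3363.
u_2 = w_2 + 1.3363·q_1 = (-3.3571, -3.0000, -0.2857, -0.9286).
‖u_2‖ = 4.6059, so q_2 = (-0.7289, -0.6513, -0.0620, -0.2016).

Q = [[-0.2673, -0.7289], [0.0000, -0.6513], [0.5345, -0.0620], [0.8018, -0.2016]], R = [[3.7417, -1.3363], [0.0000, 4.6059]]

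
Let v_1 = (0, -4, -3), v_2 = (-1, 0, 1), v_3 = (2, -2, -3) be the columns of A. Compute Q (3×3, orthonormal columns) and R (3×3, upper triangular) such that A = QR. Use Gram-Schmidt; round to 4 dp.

Q = [[0.0000, -0.7809, 0.6247], [-0.8000, -0.3748, -0.4685], [-0.6000, 0.4998, 0.6247]], R = [[5.0000, -0.6000, 3.4000], [0.0000, 1.2806, -2.3114], [0.0000, 0.0000, 0.3123]]

e_1 = v_1/‖v_1‖ = (0, -4, -3)/5.0000 = (0.0000, -0.8000, -0.6000).
r_{12} = e_1·v_2 = -0.6000.
u_2 = v_2 + 0.6000·e_1 = (-1.0000, -0.4800, 0.6400).
‖u_2‖ = 1.2806, so e_2 = (-0.7809, -0.3748, 0.4998).
r_{13} = e_1·v_3 = 3.4000; r_{23} = e_2·v_3 = -2.3114.
u_3 = v_3 − 3.4000·e_1 + 2.3114·e_2 = (0.1951, -0.1463, 0.1951).
‖u_3‖ = 0.3123, so e_3 = (0.6247, -0.4685, 0.6247).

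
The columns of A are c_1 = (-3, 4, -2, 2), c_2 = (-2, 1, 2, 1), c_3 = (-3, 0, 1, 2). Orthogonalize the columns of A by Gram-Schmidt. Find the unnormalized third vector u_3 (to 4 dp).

u_3 = (-0.8421, -1.3609, -0.5940, 0.8647)

c_1 = (-3, 4, -2, 2); ‖c_1‖ = 5.7446, so q_1 = (-0.5222, 0.6963, -0.3482, 0.3482).
q_1·c_2 = (-0.5222)·(-2) + 0.6963·1 + (-0.3482)·2 + 0.3482·1 = 1.3926.
u_2 = c_2 − 1.3926·q_1 = (-1.2727, 0.0303, 2.4848, 0.5152).
‖u_2‖ = 2.8391, so q_2 = (-0.4483, 0.0107, 0.8752, 0.1814).
q_1·c_3 = (-0.5222)·(-3) + 0.6963·0 + (-0.3482)·1 + 0.3482·2 = 1.9149; q_2·c_3 = (-0.4483)·(-3) + 0.0107·0 + 0.8752·1 + 0.1814·2 = 2.5830.
u_3 = c_3 − 1.9149·q_1 − 2.5830·q_2 = (-0.8421, -1.3609, -0.5940, 0.8647).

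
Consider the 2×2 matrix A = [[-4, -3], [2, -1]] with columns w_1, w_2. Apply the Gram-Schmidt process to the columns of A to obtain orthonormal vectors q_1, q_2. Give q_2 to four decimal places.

w_1 = (-4, 2); ‖w_1‖ = 4.4721, so q_1 = (-0.8944, 0.4472).
q_1·w_2 = (-0.8944)·(-3) + 0.4472·(-1) = 2.2361.
u_2 = w_2 − 2.2361·q_1 = (-1.0000, -2.0000).
‖u_2‖ = 2.2361, so q_2 = (-0.4472, -0.8944).

q_2 = (-0.4472, -0.8944)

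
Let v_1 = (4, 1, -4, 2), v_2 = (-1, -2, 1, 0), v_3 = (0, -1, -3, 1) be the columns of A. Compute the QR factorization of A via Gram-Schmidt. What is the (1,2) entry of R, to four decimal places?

r_{12} = -1.6440

v_1 = (4, 1, -4, 2); ‖v_1‖ = 6.0828, so e_1 = (0.6576, 0.1644, -0.6576, 0.3288).
r_{12} = e_1·v_2 = -1.6440.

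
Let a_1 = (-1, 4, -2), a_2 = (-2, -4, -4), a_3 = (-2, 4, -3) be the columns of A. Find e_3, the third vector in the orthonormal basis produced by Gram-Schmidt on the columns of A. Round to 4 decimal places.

a_1 = (-1, 4, -2); ‖a_1‖ = 4.5826, so e_1 = (-0.2182, 0.8729, -0.4364).
e_1·a_2 = (-0.2182)·(-2) + 0.8729·(-4) + (-0.4364)·(-4) = -1.3093.
u_2 = a_2 + 1.3093·e_1 = (-2.2857, -2.8571, -4.5714).
‖u_2‖ = 5.8554, so e_2 = (-0.3904, -0.4880, -0.7807).
e_1·a_3 = (-0.2182)·(-2) + 0.8729·4 + (-0.4364)·(-3) = 5.2372; e_2·a_3 = (-0.3904)·(-2) + (-0.4880)·4 + (-0.7807)·(-3) = 1.1711.
u_3 = a_3 − 5.2372·e_1 − 1.1711·e_2 = (-0.4000, 0.0000, 0.2000).
‖u_3‖ = 0.4472, so e_3 = (-0.8944, 0.0000, 0.4472).

e_3 = (-0.8944, 0.0000, 0.4472)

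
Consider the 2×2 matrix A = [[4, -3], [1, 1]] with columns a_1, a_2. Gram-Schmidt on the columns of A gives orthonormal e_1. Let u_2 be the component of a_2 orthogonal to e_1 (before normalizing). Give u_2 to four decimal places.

a_1 = (4, 1); ‖a_1‖ = 4.1231, so e_1 = (0.9701, 0.2425).
e_1·a_2 = 0.9701·(-3) + 0.2425·1 = -2.6679.
u_2 = a_2 + 2.6679·e_1 = (-0.4118, 1.6471).

u_2 = (-0.4118, 1.6471)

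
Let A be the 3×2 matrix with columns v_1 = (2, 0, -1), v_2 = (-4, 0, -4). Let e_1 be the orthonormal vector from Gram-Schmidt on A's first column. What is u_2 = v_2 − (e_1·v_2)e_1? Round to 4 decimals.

e_1 = v_1/‖v_1‖ = (2, 0, -1)/2.2361 = (0.8944, 0.0000, -0.4472).
r_{12} = e_1·v_2 = -1.7889.
u_2 = v_2 + 1.7889·e_1 = (-2.4000, 0.0000, -4.8000).

u_2 = (-2.4000, 0.0000, -4.8000)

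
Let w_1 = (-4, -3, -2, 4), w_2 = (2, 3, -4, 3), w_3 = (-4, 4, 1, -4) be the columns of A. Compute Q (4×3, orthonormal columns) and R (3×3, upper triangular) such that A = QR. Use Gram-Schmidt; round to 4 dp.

w_1 = (-4, -3, -2, 4); ‖w_1‖ = 6.7082, so q_1 = (-0.5963, -0.4472, -0.2981, 0.5963).
q_1·w_2 = (-0.5963)·2 + (-0.4472)·3 + (-0.2981)·(-4) + 0.5963·3 = 0.4472.
u_2 = w_2 − 0.4472·q_1 = (2.2667, 3.2000, -3.8667, 2.7333).
‖u_2‖ = 6.1482, so q_2 = (0.3687, 0.5205, -0.6289, 0.4446).
q_1·w_3 = (-0.5963)·(-4) + (-0.4472)·4 + (-0.2981)·1 + 0.5963·(-4) = -2.0870; q_2·w_3 = 0.3687·(-4) + 0.5205·4 + (-0.6289)·1 + 0.4446·(-4) = -1.8000.
u_3 = w_3 + 2.0870·q_1 + 1.8000·q_2 = (-4.5808, 4.0035, -0.7543, -1.9553).
‖u_3‖ = 6.4346, so q_3 = (-0.7119, 0.6222, -0.1172, -0.3039).

Q = [[-0.5963, 0.3687, -0.7119], [-0.4472, 0.5205, 0.6222], [-0.2981, -0.6289, -0.1172], [0.5963, 0.4446, -0.3039]], R = [[6.7082, 0.4472, -2.0870], [0.0000, 6.1482, -1.8000], [0.0000, 0.0000, 6.4346]]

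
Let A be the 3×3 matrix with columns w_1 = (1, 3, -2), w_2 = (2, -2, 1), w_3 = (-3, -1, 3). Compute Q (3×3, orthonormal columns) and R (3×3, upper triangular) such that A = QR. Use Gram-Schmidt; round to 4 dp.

w_1 = (1, 3, -2); ‖w_1‖ = 3.7417, so e_1 = (0.2673, 0.8018, -0.5345).
e_1·w_2 = 0.2673·2 + 0.8018·(-2) + (-0.5345)·1 = -1.6036.
u_2 = w_2 + 1.6036·e_1 = (2.4286, -0.7143, 0.1429).
‖u_2‖ = 2.5355, so e_2 = (0.9578, -0.2817, 0.0563).
e_1·w_3 = 0.2673·(-3) + 0.8018·(-1) + (-0.5345)·3 = -3.2071; e_2·w_3 = 0.9578·(-3) + (-0.2817)·(-1) + 0.0563·3 = -2.4228.
u_3 = w_3 + 3.2071·e_1 + 2.4228·e_2 = (0.1778, 0.8889, 1.4222).
‖u_3‖ = 1.6865, so e_3 = (0.1054, 0.5270, 0.8433).

Q = [[0.2673, 0.9578, 0.1054], [0.8018, -0.2817, 0.5270], [-0.5345, 0.0563, 0.8433]], R = [[3.7417, -1.6036, -3.2071], [0.0000, 2.5355, -2.4228], [0.0000, 0.0000, 1.6865]]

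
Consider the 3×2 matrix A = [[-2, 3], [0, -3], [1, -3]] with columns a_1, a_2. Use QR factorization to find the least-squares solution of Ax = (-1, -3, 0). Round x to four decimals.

x = (2.0000, 0.8889)

a_1 = (-2, 0, 1); ‖a_1‖ = 2.2361, so e_1 = (-0.8944, 0.0000, 0.4472).
e_1·a_2 = (-0.8944)·3 + 0.0000·(-3) + 0.4472·(-3) = -4.0249.
u_2 = a_2 + 4.0249·e_1 = (-0.6000, -3.0000, -1.2000).
‖u_2‖ = 3.2863, so e_2 = (-0.1826, -0.9129, -0.3651).
Qᵀb = (0.8944, 2.9212).
Back-substitute: x_2 = 2.9212/3.2863 = 0.8889.
x_1 = (0.8944 + 4.0249·0.8889)/2.2361 = 2.0000.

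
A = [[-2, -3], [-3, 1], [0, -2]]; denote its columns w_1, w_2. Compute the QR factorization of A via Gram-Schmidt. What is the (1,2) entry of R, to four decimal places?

q_1 = w_1/‖w_1‖ = (-2, -3, 0)/3.6056 = (-0.5547, -0.8321, 0.0000).
r_{12} = q_1·w_2 = 0.8321.

r_{12} = 0.8321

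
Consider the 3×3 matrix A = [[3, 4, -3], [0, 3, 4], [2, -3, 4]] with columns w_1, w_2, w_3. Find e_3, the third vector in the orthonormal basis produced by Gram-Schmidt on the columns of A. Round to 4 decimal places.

w_1 = (3, 0, 2); ‖w_1‖ = 3.6056, so e_1 = (0.8321, 0.0000, 0.5547).
e_1·w_2 = 0.8321·4 + 0.0000·3 + 0.5547·(-3) = 1.6641.
u_2 = w_2 − 1.6641·e_1 = (2.6154, 3.0000, -3.9231).
‖u_2‖ = 5.5884, so e_2 = (0.4680, 0.5368, -0.7020).
e_1·w_3 = 0.8321·(-3) + 0.0000·4 + 0.5547·4 = -0.2774; e_2·w_3 = 0.4680·(-3) + 0.5368·4 + (-0.7020)·4 = -2.0647.
u_3 = w_3 + 0.2774·e_1 + 2.0647·e_2 = (-1.8030, 5.1084, 2.7044).
‖u_3‖ = 6.0548, so e_3 = (-0.2978, 0.8437, 0.4467).

e_3 = (-0.2978, 0.8437, 0.4467)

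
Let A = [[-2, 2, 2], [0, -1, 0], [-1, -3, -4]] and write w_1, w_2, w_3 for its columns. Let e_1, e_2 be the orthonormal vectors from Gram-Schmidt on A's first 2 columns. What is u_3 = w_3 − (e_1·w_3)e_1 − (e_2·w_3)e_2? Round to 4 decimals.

u_3 = (0.1449, 1.1594, -0.2899)

w_1 = (-2, 0, -1); ‖w_1‖ = 2.2361, so e_1 = (-0.8944, 0.0000, -0.4472).
e_1·w_2 = (-0.8944)·2 + 0.0000·(-1) + (-0.4472)·(-3) = -0.4472.
u_2 = w_2 + 0.4472·e_1 = (1.6000, -1.0000, -3.2000).
‖u_2‖ = 3.7148, so e_2 = (0.4307, -0.2692, -0.8614).
e_1·w_3 = (-0.8944)·2 + 0.0000·0 + (-0.4472)·(-4) = 0.0000; e_2·w_3 = 0.4307·2 + (-0.2692)·0 + (-0.8614)·(-4) = 4.3071.
u_3 = w_3 + 0.0000·e_1 − 4.3071·e_2 = (0.1449, 1.1594, -0.2899).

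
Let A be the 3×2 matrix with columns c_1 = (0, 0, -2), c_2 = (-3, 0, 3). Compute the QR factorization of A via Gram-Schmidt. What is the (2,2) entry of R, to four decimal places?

q_1 = c_1/‖c_1‖ = (0, 0, -2)/2.0000 = (0.0000, 0.0000, -1.0000).
r_{12} = q_1·c_2 = -3.0000.
u_2 = c_2 + 3.0000·q_1 = (-3.0000, 0.0000, 0.0000).
r_{22} = ‖u_2‖ = 3.0000.

r_{22} = 3.0000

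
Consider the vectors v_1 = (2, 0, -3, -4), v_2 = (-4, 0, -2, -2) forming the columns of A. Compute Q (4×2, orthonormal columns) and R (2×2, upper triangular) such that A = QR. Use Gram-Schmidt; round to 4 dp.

v_1 = (2, 0, -3, -4); ‖v_1‖ = 5.3852, so e_1 = (0.3714, 0.0000, -0.5571, -0.7428).
e_1·v_2 = 0.3714·(-4) + 0.0000·0 + (-0.5571)·(-2) + (-0.7428)·(-2) = 1.1142.
u_2 = v_2 − 1.1142·e_1 = (-4.4138, 0.0000, -1.3793, -1.1724).
‖u_2‖ = 4.7706, so e_2 = (-0.9252, 0.0000, -0.2891, -0.2458).

Q = [[0.3714, -0.9252], [0.0000, 0.0000], [-0.5571, -0.2891], [-0.7428, -0.2458]], R = [[5.3852, 1.1142], [0.0000, 4.7706]]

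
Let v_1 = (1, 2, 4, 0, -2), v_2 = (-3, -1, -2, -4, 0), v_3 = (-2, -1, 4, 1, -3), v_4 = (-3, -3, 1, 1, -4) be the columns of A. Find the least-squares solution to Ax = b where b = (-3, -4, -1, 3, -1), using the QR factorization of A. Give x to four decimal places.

v_1 = (1, 2, 4, 0, -2); ‖v_1‖ = 5.0000, so q_1 = (0.2000, 0.4000, 0.8000, 0.0000, -0.4000).
q_1·v_2 = 0.2000·(-3) + 0.4000·(-1) + 0.8000·(-2) + 0.0000·(-4) + (-0.4000)·0 = -2.6000.
u_2 = v_2 + 2.6000·q_1 = (-2.4800, 0.0400, 0.0800, -4.0000, -1.0400).
‖u_2‖ = 4.8208, so q_2 = (-0.5144, 0.0083, 0.0166, -0.8297, -0.2157).
q_1·v_3 = 0.2000·(-2) + 0.4000·(-1) + 0.8000·4 + 0.0000·1 + (-0.4000)·(-3) = 3.6000; q_2·v_3 = (-0.5144)·(-2) + 0.0083·(-1) + 0.0166·4 + (-0.8297)·1 + (-0.2157)·(-3) = 0.9044.
u_3 = v_3 − 3.6000·q_1 − 0.9044·q_2 = (-2.2547, -2.4475, 1.1050, 1.7504, -1.3649).
‖u_3‖ = 4.1499, so q_3 = (-0.5433, -0.5898, 0.2663, 0.4218, -0.3289).
q_1·v_4 = 0.2000·(-3) + 0.4000·(-3) + 0.8000·1 + 0.0000·1 + (-0.4000)·(-4) = 0.6000; q_2·v_4 = (-0.5144)·(-3) + 0.0083·(-3) + 0.0166·1 + (-0.8297)·1 + (-0.2157)·(-4) = 1.5682; q_3·v_4 = (-0.5433)·(-3) + (-0.5898)·(-3) + 0.2663·1 + 0.4218·1 + (-0.3289)·(-4) = 5.4029.
u_4 = v_4 − 0.6000·q_1 − 1.5682·q_2 − 5.4029·q_3 = (0.6222, -0.0666, -0.9446, 0.0223, -1.6447).
‖u_4‖ = 1.9974, so q_4 = (0.3115, -0.0333, -0.4729, 0.0112, -0.8234).
Qᵀb = (-2.6000, -0.7800, 5.3170, 0.5286).
Back-substitute: x_4 = 0.5286/1.9974 = 0.2646.
x_3 = (5.3170 − 5.4029·0.2646)/4.1499 = 0.9367.
x_2 = (-0.7800 − 0.9044·0.9367 − 1.5682·0.2646)/4.8208 = -0.4236.
x_1 = (-2.6000 + 2.6000·(-0.4236) − 3.6000·0.9367 − 0.6000·0.2646)/5.0000 = -1.4465.

x = (-1.4465, -0.4236, 0.9367, 0.2646)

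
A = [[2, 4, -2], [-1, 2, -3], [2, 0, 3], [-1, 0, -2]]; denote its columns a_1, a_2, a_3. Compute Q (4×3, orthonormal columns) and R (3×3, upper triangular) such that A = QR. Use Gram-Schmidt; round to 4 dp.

Q = [[0.6325, 0.6914, -0.3081], [-0.3162, 0.6420, 0.6162], [0.6325, -0.2963, 0.2824], [-0.3162, 0.1482, -0.6675]], R = [[3.1623, 1.8974, 2.2136], [0.0000, 4.0497, -4.4942], [0.0000, 0.0000, 0.9500]]

a_1 = (2, -1, 2, -1); ‖a_1‖ = 3.1623, so e_1 = (0.6325, -0.3162, 0.6325, -0.3162).
e_1·a_2 = 0.6325·4 + (-0.3162)·2 + 0.6325·0 + (-0.3162)·0 = 1.8974.
u_2 = a_2 − 1.8974·e_1 = (2.8000, 2.6000, -1.2000, 0.6000).
‖u_2‖ = 4.0497, so e_2 = (0.6914, 0.6420, -0.2963, 0.1482).
e_1·a_3 = 0.6325·(-2) + (-0.3162)·(-3) + 0.6325·3 + (-0.3162)·(-2) = 2.2136; e_2·a_3 = 0.6914·(-2) + 0.6420·(-3) + (-0.2963)·3 + 0.1482·(-2) = -4.4942.
u_3 = a_3 − 2.2136·e_1 + 4.4942·e_2 = (-0.2927, 0.5854, 0.2683, -0.6341).
‖u_3‖ = 0.9500, so e_3 = (-0.3081, 0.6162, 0.2824, -0.6675).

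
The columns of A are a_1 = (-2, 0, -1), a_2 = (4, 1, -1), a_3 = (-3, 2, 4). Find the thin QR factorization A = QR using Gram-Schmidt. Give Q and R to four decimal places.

e_1 = a_1/‖a_1‖ = (-2, 0, -1)/2.2361 = (-0.8944, 0.0000, -0.4472).
r_{12} = e_1·a_2 = -3.1305.
u_2 = a_2 + 3.1305·e_1 = (1.2000, 1.0000, -2.4000).
‖u_2‖ = 2.8636, so e_2 = (0.4191, 0.3492, -0.8381).
r_{13} = e_1·a_3 = 0.8944; r_{23} = e_2·a_3 = -3.9112.
u_3 = a_3 − 0.8944·e_1 + 3.9112·e_2 = (-0.5610, 3.3659, 1.1220).
‖u_3‖ = 3.5920, so e_3 = (-0.1562, 0.9370, 0.3123).

Q = [[-0.8944, 0.4191, -0.1562], [0.0000, 0.3492, 0.9370], [-0.4472, -0.8381, 0.3123]], R = [[2.2361, -3.1305, 0.8944], [0.0000, 2.8636, -3.9112], [0.0000, 0.0000, 3.5920]]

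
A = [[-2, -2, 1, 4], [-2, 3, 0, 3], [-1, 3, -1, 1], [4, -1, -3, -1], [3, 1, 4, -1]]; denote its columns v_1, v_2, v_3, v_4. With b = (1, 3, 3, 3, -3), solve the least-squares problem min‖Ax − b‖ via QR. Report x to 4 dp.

x = (0.3814, 0.4442, -0.9354, 0.8745)

v_1 = (-2, -2, -1, 4, 3); ‖v_1‖ = 5.8310, so q_1 = (-0.3430, -0.3430, -0.1715, 0.6860, 0.5145).
q_1·v_2 = (-0.3430)·(-2) + (-0.3430)·3 + (-0.1715)·3 + 0.6860·(-1) + 0.5145·1 = -1.0290.
u_2 = v_2 + 1.0290·q_1 = (-2.3529, 2.6471, 2.8235, -0.2941, 1.5294).
‖u_2‖ = 4.7897, so q_2 = (-0.4913, 0.5527, 0.5895, -0.0614, 0.3193).
q_1·v_3 = (-0.3430)·1 + (-0.3430)·0 + (-0.1715)·(-1) + 0.6860·(-3) + 0.5145·4 = -0.1715; q_2·v_3 = (-0.4913)·1 + 0.5527·0 + 0.5895·(-1) + (-0.0614)·(-3) + 0.3193·4 = 0.3807.
u_3 = v_3 + 0.1715·q_1 − 0.3807·q_2 = (1.1282, -0.2692, -1.2538, -2.8590, 3.9667).
‖u_3‖ = 5.1793, so q_3 = (0.2178, -0.0520, -0.2421, -0.5520, 0.7659).
q_1·v_4 = (-0.3430)·4 + (-0.3430)·3 + (-0.1715)·1 + 0.6860·(-1) + 0.5145·(-1) = -3.7730; q_2·v_4 = (-0.4913)·4 + 0.5527·3 + 0.5895·1 + (-0.0614)·(-1) + 0.3193·(-1) = 0.0246; q_3·v_4 = 0.2178·4 + (-0.0520)·3 + (-0.2421)·1 + (-0.5520)·(-1) + 0.7659·(-1) = 0.2594.
u_4 = v_4 + 3.7730·q_1 − 0.0246·q_2 − 0.2594·q_3 = (2.6614, 1.7058, 0.4013, 1.7329, 0.7347).
‖u_4‖ = 3.7009, so q_4 = (0.7191, 0.4609, 0.1084, 0.4682, 0.1985).
Qᵀb = (-1.3720, 1.7931, -4.6179, 3.2363).
Back-substitute: x_4 = 3.2363/3.7009 = 0.8745.
x_3 = (-4.6179 − 0.2594·0.8745)/5.1793 = -0.9354.
x_2 = (1.7931 − 0.3807·(-0.9354) − 0.0246·0.8745)/4.7897 = 0.4442.
x_1 = (-1.3720 + 1.0290·0.4442 + 0.1715·(-0.9354) + 3.7730·0.8745)/5.8310 = 0.3814.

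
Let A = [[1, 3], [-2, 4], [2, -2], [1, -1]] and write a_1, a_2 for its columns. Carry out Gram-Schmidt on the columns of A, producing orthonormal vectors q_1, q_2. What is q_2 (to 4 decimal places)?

a_1 = (1, -2, 2, 1); ‖a_1‖ = 3.1623, so q_1 = (0.3162, -0.6325, 0.6325, 0.3162).
q_1·a_2 = 0.3162·3 + (-0.6325)·4 + 0.6325·(-2) + 0.3162·(-1) = -3.1623.
u_2 = a_2 + 3.1623·q_1 = (4.0000, 2.0000, 0.0000, 0.0000).
‖u_2‖ = 4.4721, so q_2 = (0.8944, 0.4472, 0.0000, 0.0000).

q_2 = (0.8944, 0.4472, 0.0000, 0.0000)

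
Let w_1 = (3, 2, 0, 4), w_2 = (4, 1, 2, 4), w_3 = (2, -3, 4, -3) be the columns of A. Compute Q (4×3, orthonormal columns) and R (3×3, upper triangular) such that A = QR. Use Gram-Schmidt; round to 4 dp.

Q = [[0.5571, 0.3671, 0.7230], [0.3714, -0.4377, 0.1364], [0.0000, 0.8189, -0.2933], [0.7428, -0.0565, -0.6105]], R = [[5.3852, 5.5709, -2.2283], [0.0000, 2.4424, 5.4920], [0.0000, 0.0000, 1.6949]]

w_1 = (3, 2, 0, 4); ‖w_1‖ = 5.3852, so q_1 = (0.5571, 0.3714, 0.0000, 0.7428).
q_1·w_2 = 0.5571·4 + 0.3714·1 + 0.0000·2 + 0.7428·4 = 5.5709.
u_2 = w_2 − 5.5709·q_1 = (0.8966, -1.0690, 2.0000, -0.1379).
‖u_2‖ = 2.4424, so q_2 = (0.3671, -0.4377, 0.8189, -0.0565).
q_1·w_3 = 0.5571·2 + 0.3714·(-3) + 0.0000·4 + 0.7428·(-3) = -2.2283; q_2·w_3 = 0.3671·2 + (-0.4377)·(-3) + 0.8189·4 + (-0.0565)·(-3) = 5.4920.
u_3 = w_3 + 2.2283·q_1 − 5.4920·q_2 = (1.2254, 0.2312, -0.4971, -1.0347).
‖u_3‖ = 1.6949, so q_3 = (0.7230, 0.1364, -0.2933, -0.6105).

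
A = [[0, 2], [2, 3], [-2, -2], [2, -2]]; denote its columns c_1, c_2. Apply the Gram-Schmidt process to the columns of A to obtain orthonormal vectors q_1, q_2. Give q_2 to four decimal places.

c_1 = (0, 2, -2, 2); ‖c_1‖ = 3.4641, so q_1 = (0.0000, 0.5774, -0.5774, 0.5774).
q_1·c_2 = 0.0000·2 + 0.5774·3 + (-0.5774)·(-2) + 0.5774·(-2) = 1.7321.
u_2 = c_2 − 1.7321·q_1 = (2.0000, 2.0000, -1.0000, -3.0000).
‖u_2‖ = 4.2426, so q_2 = (0.4714, 0.4714, -0.2357, -0.7071).

q_2 = (0.4714, 0.4714, -0.2357, -0.7071)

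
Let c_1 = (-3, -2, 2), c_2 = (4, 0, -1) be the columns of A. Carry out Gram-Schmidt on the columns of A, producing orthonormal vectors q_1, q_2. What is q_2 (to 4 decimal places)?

q_2 = (0.6539, -0.7042, 0.2766)

c_1 = (-3, -2, 2); ‖c_1‖ = 4.1231, so q_1 = (-0.7276, -0.4851, 0.4851).
q_1·c_2 = (-0.7276)·4 + (-0.4851)·0 + 0.4851·(-1) = -3.3955.
u_2 = c_2 + 3.3955·q_1 = (1.5294, -1.6471, 0.6471).
‖u_2‖ = 2.3389, so q_2 = (0.6539, -0.7042, 0.2766).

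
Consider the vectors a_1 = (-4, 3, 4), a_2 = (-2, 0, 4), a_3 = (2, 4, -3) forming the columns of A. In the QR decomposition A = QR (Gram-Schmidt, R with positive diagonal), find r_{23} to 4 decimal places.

a_1 = (-4, 3, 4); ‖a_1‖ = 6.4031, so q_1 = (-0.6247, 0.4685, 0.6247).
q_1·a_2 = (-0.6247)·(-2) + 0.4685·0 + 0.6247·4 = 3.7482.
u_2 = a_2 − 3.7482·q_1 = (0.3415, -1.7561, 1.6585).
‖u_2‖ = 2.4395, so q_2 = (0.1400, -0.7199, 0.6799).
r_{23} = q_2·a_3 = -4.6391.

r_{23} = -4.6391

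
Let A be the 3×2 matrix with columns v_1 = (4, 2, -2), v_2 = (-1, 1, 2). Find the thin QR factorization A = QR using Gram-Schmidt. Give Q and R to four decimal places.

e_1 = v_1/‖v_1‖ = (4, 2, -2)/4.8990 = (0.8165, 0.4082, -0.4082).
r_{12} = e_1·v_2 = -1.2247.
u_2 = v_2 + 1.2247·e_1 = (0.0000, 1.5000, 1.5000).
‖u_2‖ = 2.1213, so e_2 = (0.0000, 0.7071, 0.7071).

Q = [[0.8165, 0.0000], [0.4082, 0.7071], [-0.4082, 0.7071]], R = [[4.8990, -1.2247], [0.0000, 2.1213]]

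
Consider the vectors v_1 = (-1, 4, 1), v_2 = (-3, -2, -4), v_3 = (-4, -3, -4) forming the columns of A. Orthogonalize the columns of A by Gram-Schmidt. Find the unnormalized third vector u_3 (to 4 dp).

v_1 = (-1, 4, 1); ‖v_1‖ = 4.2426, so e_1 = (-0.2357, 0.9428, 0.2357).
e_1·v_2 = (-0.2357)·(-3) + 0.9428·(-2) + 0.2357·(-4) = -2.1213.
u_2 = v_2 + 2.1213·e_1 = (-3.5000, 0.0000, -3.5000).
‖u_2‖ = 4.9497, so e_2 = (-0.7071, 0.0000, -0.7071).
e_1·v_3 = (-0.2357)·(-4) + 0.9428·(-3) + 0.2357·(-4) = -2.8284; e_2·v_3 = (-0.7071)·(-4) + 0.0000·(-3) + (-0.7071)·(-4) = 5.6569.
u_3 = v_3 + 2.8284·e_1 − 5.6569·e_2 = (-0.6667, -0.3333, 0.6667).

u_3 = (-0.6667, -0.3333, 0.6667)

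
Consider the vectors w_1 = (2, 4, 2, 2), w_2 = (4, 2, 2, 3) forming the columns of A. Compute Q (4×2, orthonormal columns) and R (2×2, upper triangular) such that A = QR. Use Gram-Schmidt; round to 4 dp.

q_1 = w_1/‖w_1‖ = (2, 4, 2, 2)/5.2915 = (0.3780, 0.7559, 0.3780, 0.3780).
r_{12} = q_1·w_2 = 4.9135.
u_2 = w_2 − 4.9135·q_1 = (2.1429, -1.7143, 0.1429, 1.1429).
‖u_2‖ = 2.9761, so q_2 = (0.7200, -0.5760, 0.0480, 0.3840).

Q = [[0.3780, 0.7200], [0.7559, -0.5760], [0.3780, 0.0480], [0.3780, 0.3840]], R = [[5.2915, 4.9135], [0.0000, 2.9761]]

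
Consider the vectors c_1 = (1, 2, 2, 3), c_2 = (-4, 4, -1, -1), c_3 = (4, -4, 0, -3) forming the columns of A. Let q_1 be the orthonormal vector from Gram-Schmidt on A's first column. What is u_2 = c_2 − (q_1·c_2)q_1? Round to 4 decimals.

u_2 = (-3.9444, 4.1111, -0.8889, -0.8333)

c_1 = (1, 2, 2, 3); ‖c_1‖ = 4.2426, so q_1 = (0.2357, 0.4714, 0.4714, 0.7071).
q_1·c_2 = 0.2357·(-4) + 0.4714·4 + 0.4714·(-1) + 0.7071·(-1) = -0.2357.
u_2 = c_2 + 0.2357·q_1 = (-3.9444, 4.1111, -0.8889, -0.8333).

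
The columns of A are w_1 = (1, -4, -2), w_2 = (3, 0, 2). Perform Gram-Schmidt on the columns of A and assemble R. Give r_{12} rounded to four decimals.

r_{12} = -0.2182

w_1 = (1, -4, -2); ‖w_1‖ = 4.5826, so q_1 = (0.2182, -0.8729, -0.4364).
r_{12} = q_1·w_2 = -0.2182.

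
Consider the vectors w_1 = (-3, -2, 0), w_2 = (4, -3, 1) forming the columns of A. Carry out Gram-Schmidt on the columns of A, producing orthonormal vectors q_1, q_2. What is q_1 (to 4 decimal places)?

q_1 = (-0.8321, -0.5547, 0.0000)

q_1 = w_1/‖w_1‖ = (-3, -2, 0)/3.6056 = (-0.8321, -0.5547, 0.0000).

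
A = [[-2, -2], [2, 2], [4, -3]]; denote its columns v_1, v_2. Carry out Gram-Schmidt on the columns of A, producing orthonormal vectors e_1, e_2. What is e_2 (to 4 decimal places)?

e_2 = (-0.5774, 0.5774, -0.5774)

v_1 = (-2, 2, 4); ‖v_1‖ = 4.8990, so e_1 = (-0.4082, 0.4082, 0.8165).
e_1·v_2 = (-0.4082)·(-2) + 0.4082·2 + 0.8165·(-3) = -0.8165.
u_2 = v_2 + 0.8165·e_1 = (-2.3333, 2.3333, -2.3333).
‖u_2‖ = 4.0415, so e_2 = (-0.5774, 0.5774, -0.5774).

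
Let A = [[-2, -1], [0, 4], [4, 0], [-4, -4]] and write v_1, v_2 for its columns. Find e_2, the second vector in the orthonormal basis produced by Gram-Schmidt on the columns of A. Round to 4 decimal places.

e_2 = (0.0000, 0.8165, -0.4082, -0.4082)

v_1 = (-2, 0, 4, -4); ‖v_1‖ = 6.0000, so e_1 = (-0.3333, 0.0000, 0.6667, -0.6667).
e_1·v_2 = (-0.3333)·(-1) + 0.0000·4 + 0.6667·0 + (-0.6667)·(-4) = 3.0000.
u_2 = v_2 − 3.0000·e_1 = (0.0000, 4.0000, -2.0000, -2.0000).
‖u_2‖ = 4.8990, so e_2 = (0.0000, 0.8165, -0.4082, -0.4082).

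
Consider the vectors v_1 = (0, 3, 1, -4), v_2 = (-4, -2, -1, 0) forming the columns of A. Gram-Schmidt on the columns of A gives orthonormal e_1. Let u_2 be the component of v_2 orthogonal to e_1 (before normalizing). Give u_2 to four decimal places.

u_2 = (-4.0000, -1.1923, -0.7308, -1.0769)

e_1 = v_1/‖v_1‖ = (0, 3, 1, -4)/5.0990 = (0.0000, 0.5883, 0.1961, -0.7845).
r_{12} = e_1·v_2 = -1.3728.
u_2 = v_2 + 1.3728·e_1 = (-4.0000, -1.1923, -0.7308, -1.0769).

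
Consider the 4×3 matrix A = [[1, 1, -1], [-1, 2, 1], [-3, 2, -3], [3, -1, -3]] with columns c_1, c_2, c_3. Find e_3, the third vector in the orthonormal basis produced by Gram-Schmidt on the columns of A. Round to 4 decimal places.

e_3 = (0.0000, 0.4243, -0.7071, -0.5657)

c_1 = (1, -1, -3, 3); ‖c_1‖ = 4.4721, so e_1 = (0.2236, -0.2236, -0.6708, 0.6708).
e_1·c_2 = 0.2236·1 + (-0.2236)·2 + (-0.6708)·2 + 0.6708·(-1) = -2.2361.
u_2 = c_2 + 2.2361·e_1 = (1.5000, 1.5000, 0.5000, 0.5000).
‖u_2‖ = 2.2361, so e_2 = (0.6708, 0.6708, 0.2236, 0.2236).
e_1·c_3 = 0.2236·(-1) + (-0.2236)·1 + (-0.6708)·(-3) + 0.6708·(-3) = -0.4472; e_2·c_3 = 0.6708·(-1) + 0.6708·1 + 0.2236·(-3) + 0.2236·(-3) = -1.3416.
u_3 = c_3 + 0.4472·e_1 + 1.3416·e_2 = (0.0000, 1.8000, -3.0000, -2.4000).
‖u_3‖ = 4.2426, so e_3 = (0.0000, 0.4243, -0.7071, -0.5657).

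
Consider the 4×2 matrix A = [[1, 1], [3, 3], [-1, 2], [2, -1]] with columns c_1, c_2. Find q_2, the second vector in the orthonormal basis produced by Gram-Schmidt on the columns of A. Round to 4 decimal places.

c_1 = (1, 3, -1, 2); ‖c_1‖ = 3.8730, so q_1 = (0.2582, 0.7746, -0.2582, 0.5164).
q_1·c_2 = 0.2582·1 + 0.7746·3 + (-0.2582)·2 + 0.5164·(-1) = 1.5492.
u_2 = c_2 − 1.5492·q_1 = (0.6000, 1.8000, 2.4000, -1.8000).
‖u_2‖ = 3.5496, so q_2 = (0.1690, 0.5071, 0.6761, -0.5071).

q_2 = (0.1690, 0.5071, 0.6761, -0.5071)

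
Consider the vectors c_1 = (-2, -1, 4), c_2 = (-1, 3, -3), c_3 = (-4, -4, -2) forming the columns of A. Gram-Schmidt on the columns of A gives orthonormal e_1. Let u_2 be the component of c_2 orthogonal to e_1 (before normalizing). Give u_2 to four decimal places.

u_2 = (-2.2381, 2.3810, -0.5238)

c_1 = (-2, -1, 4); ‖c_1‖ = 4.5826, so e_1 = (-0.4364, -0.2182, 0.8729).
e_1·c_2 = (-0.4364)·(-1) + (-0.2182)·3 + 0.8729·(-3) = -2.8368.
u_2 = c_2 + 2.8368·e_1 = (-2.2381, 2.3810, -0.5238).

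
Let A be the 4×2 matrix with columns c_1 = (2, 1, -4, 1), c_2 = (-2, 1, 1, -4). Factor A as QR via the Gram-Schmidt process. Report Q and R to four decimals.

c_1 = (2, 1, -4, 1); ‖c_1‖ = 4.6904, so q_1 = (0.4264, 0.2132, -0.8528, 0.2132).
q_1·c_2 = 0.4264·(-2) + 0.2132·1 + (-0.8528)·1 + 0.2132·(-4) = -2.3452.
u_2 = c_2 + 2.3452·q_1 = (-1.0000, 1.5000, -1.0000, -3.5000).
‖u_2‖ = 4.0620, so q_2 = (-0.2462, 0.3693, -0.2462, -0.8616).

Q = [[0.4264, -0.2462], [0.2132, 0.3693], [-0.8528, -0.2462], [0.2132, -0.8616]], R = [[4.6904, -2.3452], [0.0000, 4.0620]]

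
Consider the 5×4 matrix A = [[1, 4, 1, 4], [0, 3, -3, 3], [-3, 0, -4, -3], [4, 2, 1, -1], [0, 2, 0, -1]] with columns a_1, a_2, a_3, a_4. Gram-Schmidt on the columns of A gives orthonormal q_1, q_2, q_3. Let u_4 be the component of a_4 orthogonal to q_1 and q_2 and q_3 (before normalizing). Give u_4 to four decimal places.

u_4 = (0.4658, 2.2188, -1.9406, -1.5719, -2.6878)

q_1 = a_1/‖a_1‖ = (1, 0, -3, 4, 0)/5.0990 = (0.1961, 0.0000, -0.5883, 0.7845, 0.0000).
r_{12} = q_1·a_2 = 2.3534.
u_2 = a_2 − 2.3534·q_1 = (3.5385, 3.0000, 1.3846, 0.1538, 2.0000).
‖u_2‖ = 5.2404, so q_2 = (0.6752, 0.5725, 0.2642, 0.0294, 0.3817).
r_{13} = q_1·a_3 = 3.3340; r_{23} = q_2·a_3 = -2.0697.
u_3 = a_3 − 3.3340·q_1 + 2.0697·q_2 = (1.7437, -1.8151, -1.4916, -1.5546, 0.7899).
‖u_3‖ = 3.4060, so q_3 = (0.5119, -0.5329, -0.4379, -0.4564, 0.2319).
r_{14} = q_1·a_4 = 1.7650; r_{24} = q_2·a_4 = 3.2147; r_{34} = q_3·a_4 = 1.9873.
u_4 = a_4 − 1.7650·q_1 − 3.2147·q_2 − 1.9873·q_3 = (0.4658, 2.2188, -1.9406, -1.5719, -2.6878).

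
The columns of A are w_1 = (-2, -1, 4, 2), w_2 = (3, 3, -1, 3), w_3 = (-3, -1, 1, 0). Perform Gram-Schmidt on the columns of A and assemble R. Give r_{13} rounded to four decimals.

w_1 = (-2, -1, 4, 2); ‖w_1‖ = 5.0000, so q_1 = (-0.4000, -0.2000, 0.8000, 0.4000).
r_{13} = q_1·w_3 = 2.2000.

r_{13} = 2.2000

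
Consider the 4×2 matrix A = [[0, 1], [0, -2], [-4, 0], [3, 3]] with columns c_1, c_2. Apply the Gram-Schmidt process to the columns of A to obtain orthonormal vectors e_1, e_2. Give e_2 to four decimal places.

e_1 = c_1/‖c_1‖ = (0, 0, -4, 3)/5.0000 = (0.0000, 0.0000, -0.8000, 0.6000).
r_{12} = e_1·c_2 = 1.8000.
u_2 = c_2 − 1.8000·e_1 = (1.0000, -2.0000, 1.4400, 1.9200).
‖u_2‖ = 3.2802, so e_2 = (0.3049, -0.6097, 0.4390, 0.5853).

e_2 = (0.3049, -0.6097, 0.4390, 0.5853)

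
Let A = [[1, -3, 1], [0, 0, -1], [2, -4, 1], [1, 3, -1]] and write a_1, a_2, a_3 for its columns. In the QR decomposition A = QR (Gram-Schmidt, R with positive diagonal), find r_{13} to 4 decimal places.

a_1 = (1, 0, 2, 1); ‖a_1‖ = 2.4495, so e_1 = (0.4082, 0.0000, 0.8165, 0.4082).
r_{13} = e_1·a_3 = 0.8165.

r_{13} = 0.8165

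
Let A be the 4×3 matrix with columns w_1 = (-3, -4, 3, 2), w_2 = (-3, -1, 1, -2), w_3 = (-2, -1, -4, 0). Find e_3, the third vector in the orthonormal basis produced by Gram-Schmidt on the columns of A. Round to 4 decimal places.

e_3 = (-0.3362, -0.2918, -0.8691, 0.2157)

w_1 = (-3, -4, 3, 2); ‖w_1‖ = 6.1644, so e_1 = (-0.4867, -0.6489, 0.4867, 0.3244).
e_1·w_2 = (-0.4867)·(-3) + (-0.6489)·(-1) + 0.4867·1 + 0.3244·(-2) = 1.9467.
u_2 = w_2 − 1.9467·e_1 = (-2.0526, 0.2632, 0.0526, -2.6316).
‖u_2‖ = 3.3482, so e_2 = (-0.6131, 0.0786, 0.0157, -0.7860).
e_1·w_3 = (-0.4867)·(-2) + (-0.6489)·(-1) + 0.4867·(-4) + 0.3244·0 = -0.3244; e_2·w_3 = (-0.6131)·(-2) + 0.0786·(-1) + 0.0157·(-4) + (-0.7860)·0 = 1.0846.
u_3 = w_3 + 0.3244·e_1 − 1.0846·e_2 = (-1.4930, -1.2958, -3.8592, 0.9577).
‖u_3‖ = 4.4405, so e_3 = (-0.3362, -0.2918, -0.8691, 0.2157).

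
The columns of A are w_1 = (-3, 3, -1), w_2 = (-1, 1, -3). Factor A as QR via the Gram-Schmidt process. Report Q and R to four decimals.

Q = [[-0.6882, 0.1622], [0.6882, -0.1622], [-0.2294, -0.9733]], R = [[4.3589, 2.0647], [0.0000, 2.5955]]

w_1 = (-3, 3, -1); ‖w_1‖ = 4.3589, so e_1 = (-0.6882, 0.6882, -0.2294).
e_1·w_2 = (-0.6882)·(-1) + 0.6882·1 + (-0.2294)·(-3) = 2.0647.
u_2 = w_2 − 2.0647·e_1 = (0.4211, -0.4211, -2.5263).
‖u_2‖ = 2.5955, so e_2 = (0.1622, -0.1622, -0.9733).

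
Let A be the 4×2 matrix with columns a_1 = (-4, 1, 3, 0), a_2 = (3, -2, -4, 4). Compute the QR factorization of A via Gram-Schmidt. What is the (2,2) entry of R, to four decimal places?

r_{22} = 4.3589

a_1 = (-4, 1, 3, 0); ‖a_1‖ = 5.0990, so q_1 = (-0.7845, 0.1961, 0.5883, 0.0000).
q_1·a_2 = (-0.7845)·3 + 0.1961·(-2) + 0.5883·(-4) + 0.0000·4 = -5.0990.
u_2 = a_2 + 5.0990·q_1 = (-1.0000, -1.0000, -1.0000, 4.0000).
r_{22} = ‖u_2‖ = 4.3589.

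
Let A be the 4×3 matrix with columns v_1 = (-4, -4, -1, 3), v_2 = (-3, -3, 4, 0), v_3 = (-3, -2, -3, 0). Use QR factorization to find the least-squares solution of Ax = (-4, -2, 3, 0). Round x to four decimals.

x = (-0.0948, 0.9123, 0.2929)

v_1 = (-4, -4, -1, 3); ‖v_1‖ = 6.4807, so q_1 = (-0.6172, -0.6172, -0.1543, 0.4629).
q_1·v_2 = (-0.6172)·(-3) + (-0.6172)·(-3) + (-0.1543)·4 + 0.4629·0 = 3.0861.
u_2 = v_2 − 3.0861·q_1 = (-1.0952, -1.0952, 4.4762, -1.4286).
‖u_2‖ = 4.9473, so q_2 = (-0.2214, -0.2214, 0.9048, -0.2888).
q_1·v_3 = (-0.6172)·(-3) + (-0.6172)·(-2) + (-0.1543)·(-3) + 0.4629·0 = 3.5490; q_2·v_3 = (-0.2214)·(-3) + (-0.2214)·(-2) + 0.9048·(-3) + (-0.2888)·0 = -1.6074.
u_3 = v_3 − 3.5490·q_1 + 1.6074·q_2 = (-1.1654, -0.1654, -0.9981, -2.1070).
‖u_3‖ = 2.6117, so q_3 = (-0.4462, -0.0633, -0.3821, -0.8068).
Qᵀb = (3.2404, 4.0426, 0.7650).
Back-substitute: x_3 = 0.7650/2.6117 = 0.2929.
x_2 = (4.0426 + 1.6074·0.2929)/4.9473 = 0.9123.
x_1 = (3.2404 − 3.0861·0.9123 − 3.5490·0.2929)/6.4807 = -0.0948.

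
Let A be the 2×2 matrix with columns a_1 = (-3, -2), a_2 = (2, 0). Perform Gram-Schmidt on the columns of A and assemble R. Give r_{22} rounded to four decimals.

r_{22} = 1.1094

a_1 = (-3, -2); ‖a_1‖ = 3.6056, so q_1 = (-0.8321, -0.5547).
q_1·a_2 = (-0.8321)·2 + (-0.5547)·0 = -1.6641.
u_2 = a_2 + 1.6641·q_1 = (0.6154, -0.9231).
r_{22} = ‖u_2‖ = 1.1094.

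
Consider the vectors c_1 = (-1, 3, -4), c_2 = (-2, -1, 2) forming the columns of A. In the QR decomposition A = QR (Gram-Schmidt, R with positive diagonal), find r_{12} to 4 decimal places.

c_1 = (-1, 3, -4); ‖c_1‖ = 5.0990, so e_1 = (-0.1961, 0.5883, -0.7845).
r_{12} = e_1·c_2 = -1.7650.

r_{12} = -1.7650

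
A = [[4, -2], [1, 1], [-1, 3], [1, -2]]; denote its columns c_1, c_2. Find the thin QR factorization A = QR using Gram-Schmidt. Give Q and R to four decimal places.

c_1 = (4, 1, -1, 1); ‖c_1‖ = 4.3589, so e_1 = (0.9177, 0.2294, -0.2294, 0.2294).
e_1·c_2 = 0.9177·(-2) + 0.2294·1 + (-0.2294)·3 + 0.2294·(-2) = -2.7530.
u_2 = c_2 + 2.7530·e_1 = (0.5263, 1.6316, 2.3684, -1.3684).
‖u_2‖ = 3.2282, so e_2 = (0.1630, 0.5054, 0.7337, -0.4239).

Q = [[0.9177, 0.1630], [0.2294, 0.5054], [-0.2294, 0.7337], [0.2294, -0.4239]], R = [[4.3589, -2.7530], [0.0000, 3.2282]]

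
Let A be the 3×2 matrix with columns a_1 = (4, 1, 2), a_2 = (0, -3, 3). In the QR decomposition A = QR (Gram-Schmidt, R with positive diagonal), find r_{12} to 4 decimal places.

a_1 = (4, 1, 2); ‖a_1‖ = 4.5826, so q_1 = (0.8729, 0.2182, 0.4364).
r_{12} = q_1·a_2 = 0.6547.

r_{12} = 0.6547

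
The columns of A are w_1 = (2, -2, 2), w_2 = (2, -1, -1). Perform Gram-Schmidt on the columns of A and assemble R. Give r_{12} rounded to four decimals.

w_1 = (2, -2, 2); ‖w_1‖ = 3.4641, so e_1 = (0.5774, -0.5774, 0.5774).
r_{12} = e_1·w_2 = 1.1547.

r_{12} = 1.1547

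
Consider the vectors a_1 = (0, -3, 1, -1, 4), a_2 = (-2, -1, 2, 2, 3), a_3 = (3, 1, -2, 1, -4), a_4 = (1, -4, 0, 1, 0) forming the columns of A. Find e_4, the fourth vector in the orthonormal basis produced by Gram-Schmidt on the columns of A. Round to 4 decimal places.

a_1 = (0, -3, 1, -1, 4); ‖a_1‖ = 5.1962, so e_1 = (0.0000, -0.5774, 0.1925, -0.1925, 0.7698).
e_1·a_2 = 0.0000·(-2) + (-0.5774)·(-1) + 0.1925·2 + (-0.1925)·2 + 0.7698·3 = 2.8868.
u_2 = a_2 − 2.8868·e_1 = (-2.0000, 0.6667, 1.4444, 2.5556, 0.7778).
‖u_2‖ = 3.6968, so e_2 = (-0.5410, 0.1803, 0.3907, 0.6913, 0.2104).
e_1·a_3 = 0.0000·3 + (-0.5774)·1 + 0.1925·(-2) + (-0.1925)·1 + 0.7698·(-4) = -4.2339; e_2·a_3 = (-0.5410)·3 + 0.1803·1 + 0.3907·(-2) + 0.6913·1 + 0.2104·(-4) = -2.3744.
u_3 = a_3 + 4.2339·e_1 + 2.3744·e_2 = (1.7154, -1.0163, -0.2575, 1.8266, -0.2412).
‖u_3‖ = 2.7270, so e_3 = (0.6291, -0.3727, -0.0944, 0.6698, -0.0884).
e_1·a_4 = 0.0000·1 + (-0.5774)·(-4) + 0.1925·0 + (-0.1925)·1 + 0.7698·0 = 2.1170; e_2·a_4 = (-0.5410)·1 + 0.1803·(-4) + 0.3907·0 + 0.6913·1 + 0.2104·0 = -0.5711; e_3·a_4 = 0.6291·1 + (-0.3727)·(-4) + (-0.0944)·0 + 0.6698·1 + (-0.0884)·0 = 2.7896.
u_4 = a_4 − 2.1170·e_1 + 0.5711·e_2 − 2.7896·e_3 = (-1.0638, -1.6352, 0.0791, -0.0663, -1.2628).
‖u_4‖ = 2.3261, so e_4 = (-0.4573, -0.7030, 0.0340, -0.0285, -0.5429).

e_4 = (-0.4573, -0.7030, 0.0340, -0.0285, -0.5429)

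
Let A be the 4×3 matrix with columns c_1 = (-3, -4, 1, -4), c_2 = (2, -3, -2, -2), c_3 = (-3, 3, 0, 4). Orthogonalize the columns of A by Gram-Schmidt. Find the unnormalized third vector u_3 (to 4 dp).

u_3 = (-1.5000, -0.6667, -1.8333, 1.3333)

c_1 = (-3, -4, 1, -4); ‖c_1‖ = 6.4807, so e_1 = (-0.4629, -0.6172, 0.1543, -0.6172).
e_1·c_2 = (-0.4629)·2 + (-0.6172)·(-3) + 0.1543·(-2) + (-0.6172)·(-2) = 1.8516.
u_2 = c_2 − 1.8516·e_1 = (2.8571, -1.8571, -2.2857, -0.8571).
‖u_2‖ = 4.1918, so e_2 = (0.6816, -0.4430, -0.5453, -0.2045).
e_1·c_3 = (-0.4629)·(-3) + (-0.6172)·3 + 0.1543·0 + (-0.6172)·4 = -2.9318; e_2·c_3 = 0.6816·(-3) + (-0.4430)·3 + (-0.5453)·0 + (-0.2045)·4 = -4.1918.
u_3 = c_3 + 2.9318·e_1 + 4.1918·e_2 = (-1.5000, -0.6667, -1.8333, 1.3333).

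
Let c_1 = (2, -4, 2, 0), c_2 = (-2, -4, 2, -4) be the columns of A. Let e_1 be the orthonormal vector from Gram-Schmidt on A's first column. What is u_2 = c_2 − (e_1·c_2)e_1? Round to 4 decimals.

e_1 = c_1/‖c_1‖ = (2, -4, 2, 0)/4.8990 = (0.4082, -0.8165, 0.4082, 0.0000).
r_{12} = e_1·c_2 = 3.2660.
u_2 = c_2 − 3.2660·e_1 = (-3.3333, -1.3333, 0.6667, -4.0000).

u_2 = (-3.3333, -1.3333, 0.6667, -4.0000)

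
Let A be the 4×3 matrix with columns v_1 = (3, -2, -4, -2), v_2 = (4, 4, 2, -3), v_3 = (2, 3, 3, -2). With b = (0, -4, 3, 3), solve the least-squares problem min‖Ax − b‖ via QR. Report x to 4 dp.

x = (0.7111, -2.9111, 3.4556)

v_1 = (3, -2, -4, -2); ‖v_1‖ = 5.7446, so e_1 = (0.5222, -0.3482, -0.6963, -0.3482).
e_1·v_2 = 0.5222·4 + (-0.3482)·4 + (-0.6963)·2 + (-0.3482)·(-3) = 0.3482.
u_2 = v_2 − 0.3482·e_1 = (3.8182, 4.1212, 2.2424, -2.8788).
‖u_2‖ = 6.6992, so e_2 = (0.5699, 0.6152, 0.3347, -0.4297).
e_1·v_3 = 0.5222·2 + (-0.3482)·3 + (-0.6963)·3 + (-0.3482)·(-2) = -1.3926; e_2·v_3 = 0.5699·2 + 0.6152·3 + 0.3347·3 + (-0.4297)·(-2) = 4.8491.
u_3 = v_3 + 1.3926·e_1 − 4.8491·e_2 = (-0.0365, -0.4679, 0.4072, -0.4011).
‖u_3‖ = 0.7395, so e_3 = (-0.0493, -0.6327, 0.5506, -0.5423).
Qᵀb = (-1.7408, -2.7457, 2.5555).
Back-substitute: x_3 = 2.5555/0.7395 = 3.4556.
x_2 = (-2.7457 − 4.8491·3.4556)/6.6992 = -2.9111.
x_1 = (-1.7408 − 0.3482·(-2.9111) + 1.3926·3.4556)/5.7446 = 0.7111.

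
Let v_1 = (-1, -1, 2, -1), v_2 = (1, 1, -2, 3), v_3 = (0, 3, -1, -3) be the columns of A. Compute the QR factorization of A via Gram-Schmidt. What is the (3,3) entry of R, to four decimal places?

v_1 = (-1, -1, 2, -1); ‖v_1‖ = 2.6458, so q_1 = (-0.3780, -0.3780, 0.7559, -0.3780).
q_1·v_2 = (-0.3780)·1 + (-0.3780)·1 + 0.7559·(-2) + (-0.3780)·3 = -3.4017.
u_2 = v_2 + 3.4017·q_1 = (-0.2857, -0.2857, 0.5714, 1.7143).
‖u_2‖ = 1.8516, so q_2 = (-0.1543, -0.1543, 0.3086, 0.9258).
q_1·v_3 = (-0.3780)·0 + (-0.3780)·3 + 0.7559·(-1) + (-0.3780)·(-3) = -0.7559; q_2·v_3 = (-0.1543)·0 + (-0.1543)·3 + 0.3086·(-1) + 0.9258·(-3) = -3.5490.
u_3 = v_3 + 0.7559·q_1 + 3.5490·q_2 = (-0.8333, 2.1667, 0.6667, 0.0000).
r_{33} = ‖u_3‖ = 2.4152.

r_{33} = 2.4152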